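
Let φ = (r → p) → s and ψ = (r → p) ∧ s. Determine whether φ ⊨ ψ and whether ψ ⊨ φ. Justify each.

Not equivalent: only (⇐) holds.

[⇒] This fails. Under s = F, r = T, p = F, the left side is true but the right side is false.

[⇐] Assume the antecedent. If s is true, (r → p) → s reduces to true regardless of the other variables. If s is false, the antecedent cannot hold. Either way (r → p) → s holds.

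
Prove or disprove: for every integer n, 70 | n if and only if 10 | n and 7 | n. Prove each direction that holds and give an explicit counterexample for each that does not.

Forward direction. If 70 ∣ n, write n = 70q. Since 70 = 7·10, n = 10·(7q), so 10 ∣ n; and since 70 = 10·7, n = 7·(10q), so 7 ∣ n.

Converse. Suppose 10 ∣ n and 7 ∣ n. Any common multiple of 10 and 7 is a multiple of their lcm; here gcd(10, 7) = 1, so lcm(10, 7) = 10·7 = 70, so 70 ∣ n.

Both directions hold.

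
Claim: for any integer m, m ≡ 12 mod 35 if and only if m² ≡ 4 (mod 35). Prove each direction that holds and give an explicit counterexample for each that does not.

(⇐) This fails: take m = 2. Then 2² = 4 ≡ 4 (mod 35), yet 2 ≡ 2 (mod 35), not 12.

(⇒) Suppose m ≡ 12 mod 35. Write m = 35j + 12. Then (35j + 12)² = 1225j² + 840j + 144 = 35(35j² + 24j + 4) + 4, so m² ≡ 4 (mod 35).

(⇒) holds; (⇐) fails.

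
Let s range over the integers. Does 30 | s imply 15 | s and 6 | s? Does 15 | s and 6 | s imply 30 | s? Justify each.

[⇒] If 30 ∣ s, write s = 30q. Since 30 = 2·15, s = 15·(2q), so 15 ∣ s; and since 30 = 5·6, s = 6·(5q), so 6 ∣ s.

[⇐] Suppose 15 ∣ s and 6 ∣ s. Any common multiple of 15 and 6 is a multiple of their lcm; here lcm(15, 6) = 15·6/gcd(15, 6) = 90/3 = 30, so 30 ∣ s.

Both directions hold.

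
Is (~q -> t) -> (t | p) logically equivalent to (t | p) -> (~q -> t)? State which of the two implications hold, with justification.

(→) This fails. Under p = T, q = F, t = F, the left side is true but the right side is false.

(←) This fails. Under p = F, q = T, t = F, the left side is false but the right side is true.

Neither direction holds.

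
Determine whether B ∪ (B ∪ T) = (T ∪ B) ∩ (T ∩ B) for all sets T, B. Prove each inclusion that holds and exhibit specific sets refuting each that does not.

(⊆) fails; (⊇) holds.

(⊆) This inclusion fails. Take T = {1}, B = ∅; then 1 ∈ B ∪ (B ∪ T) but 1 ∉ (T ∪ B) ∩ (T ∩ B).

(⊇) Let x ∈ (T ∪ B) ∩ (T ∩ B). Then x ∈ T ∩ B, from which x ∈ B ∪ (B ∪ T).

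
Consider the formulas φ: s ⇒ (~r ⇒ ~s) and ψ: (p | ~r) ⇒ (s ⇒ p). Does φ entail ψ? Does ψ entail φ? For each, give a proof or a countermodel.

Only the forward direction holds.

[⇐] This fails. Under s = T, p = T, r = F, the left side is false but the right side is true.

[⇒] Assume the antecedent. If s is true, the antecedent forces (s = T, p = F, r = T) or (s = T, p = T, r = T), and (p | ~r) ⇒ (s ⇒ p) holds there. If s is false, (p | ~r) ⇒ (s ⇒ p) reduces to true regardless of the other variables. Either way (p | ~r) ⇒ (s ⇒ p) holds.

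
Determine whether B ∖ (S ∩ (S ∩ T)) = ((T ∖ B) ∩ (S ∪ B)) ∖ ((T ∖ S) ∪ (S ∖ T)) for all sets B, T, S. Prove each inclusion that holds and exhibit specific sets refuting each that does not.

(⊆) This inclusion fails. Take B = {1}, T = ∅, S = ∅; then 1 ∈ B ∖ (S ∩ (S ∩ T)) but 1 ∉ ((T ∖ B) ∩ (S ∪ B)) ∖ ((T ∖ S) ∪ (S ∖ T)).

(⊇) This inclusion fails. Take B = ∅, T = {1}, S = {1}; then 1 ∈ ((T ∖ B) ∩ (S ∪ B)) ∖ ((T ∖ S) ∪ (S ∖ T)) but 1 ∉ B ∖ (S ∩ (S ∩ T)).

(⊆) fails and (⊇) fails.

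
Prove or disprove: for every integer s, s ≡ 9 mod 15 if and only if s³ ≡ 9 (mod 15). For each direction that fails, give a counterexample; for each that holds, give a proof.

(→) Suppose s ≡ 9 mod 15. Write s = 15j + 9. Then (15j + 9)³ = 3375j³ + 6075j² + 3645j + 729 = 15(225j³ + 405j² + 243j + 48) + 9, so s³ ≡ 9 (mod 15).

(←) Conversely, suppose s³ ≡ 9 (mod 15). The only residue r in {0, …, 14} with r³ ≡ 9 (mod 15) is r = 9, so s ≡ 9 (mod 15).

Both directions hold.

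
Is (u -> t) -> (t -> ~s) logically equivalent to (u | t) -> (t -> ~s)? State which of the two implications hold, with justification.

Equivalent; both directions hold.

[⇒] Assume the antecedent. If t is true, the antecedent forces (u = F, t = T, s = F) or (u = T, t = T, s = F), and (u | t) -> (t -> ~s) holds there. If t is false, (u | t) -> (t -> ~s) reduces to true regardless of the other variables. Either way (u | t) -> (t -> ~s) holds.

[⇐] Assume the antecedent. If t is true, the antecedent forces (u = F, t = T, s = F) or (u = T, t = T, s = F), and (u -> t) -> (t -> ~s) holds there. If t is false, (u -> t) -> (t -> ~s) reduces to true regardless of the other variables. Either way (u -> t) -> (t -> ~s) holds.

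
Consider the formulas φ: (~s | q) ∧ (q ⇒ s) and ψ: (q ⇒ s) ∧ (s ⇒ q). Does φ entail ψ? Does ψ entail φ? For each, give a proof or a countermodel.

The biconditional holds.

[⇒] Assume the antecedent. If s is true, the antecedent forces (s = T, q = T), and (q ⇒ s) ∧ (s ⇒ q) holds there. If s is false, the antecedent forces (s = F, q = F), and (q ⇒ s) ∧ (s ⇒ q) holds there. Either way (q ⇒ s) ∧ (s ⇒ q) holds.

[⇐] Assume the antecedent. If s is true, the antecedent forces (s = T, q = T), and (~s | q) ∧ (q ⇒ s) holds there. If s is false, the antecedent forces (s = F, q = F), and (~s | q) ∧ (q ⇒ s) holds there. Either way (~s | q) ∧ (q ⇒ s) holds.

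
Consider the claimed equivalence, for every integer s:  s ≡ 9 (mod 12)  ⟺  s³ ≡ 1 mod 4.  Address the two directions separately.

[⇒] Suppose s ≡ 9 (mod 12). Then s³ ≡ 9³ = 729 (mod 12), and since 4 ∣ 12, also s³ ≡ 1 (mod 4).

[⇐] This fails: take s = 1. Then 1³ = 1 ≡ 1 (mod 4), yet 1 ≡ 1 (mod 12), not 9.

(⇒) holds; (⇐) fails.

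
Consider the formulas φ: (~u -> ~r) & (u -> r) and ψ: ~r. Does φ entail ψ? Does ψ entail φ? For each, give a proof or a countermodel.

(⟹) This fails. Under r = T, u = T, the left side is true but the right side is false.

(⟸) This fails. Under r = F, u = T, the left side is false but the right side is true.

Both directions fail.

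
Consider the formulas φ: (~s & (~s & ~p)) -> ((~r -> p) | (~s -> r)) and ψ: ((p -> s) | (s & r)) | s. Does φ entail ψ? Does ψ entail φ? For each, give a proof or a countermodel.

(⇒) fails and (⇐) fails.

Forward direction. This fails. Under p = T, s = F, r = F, the left side is true but the right side is false.

Converse. This fails. Under p = F, s = F, r = F, the left side is false but the right side is true.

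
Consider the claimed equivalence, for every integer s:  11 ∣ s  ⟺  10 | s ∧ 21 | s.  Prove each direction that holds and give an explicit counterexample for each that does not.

Forward direction. This fails: take s = 11. Certainly 11 ∣ 11, but 10 ∤ 11.

Converse. This fails: take s = 210. Both 10 ∣ 210 and 21 ∣ 210, yet 210 is not a multiple of 11 (since 210 = 19·11 + 1), so 11 ∤ 210.

Neither implication holds.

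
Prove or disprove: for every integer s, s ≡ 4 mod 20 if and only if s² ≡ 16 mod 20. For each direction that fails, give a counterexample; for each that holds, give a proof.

Not equivalent: only (⇒) holds.

(⇒) Suppose s ≡ 4 mod 20. Write s = 20j + 4. Then (20j + 4)² = 400j² + 160j + 16 = 20(20j² + 8j) + 16, so s² ≡ 16 (mod 20).

(⇐) This fails: take s = 6. Then 6² = 36 ≡ 16 (mod 20), yet 6 ≡ 6 (mod 20), not 4.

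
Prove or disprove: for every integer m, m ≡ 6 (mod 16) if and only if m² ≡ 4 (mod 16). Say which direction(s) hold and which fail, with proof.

(→) Suppose m ≡ 6 (mod 16). Write m = 16j + 6. Then (16j + 6)² = 256j² + 192j + 36 = 16(16j² + 12j + 2) + 4, so m² ≡ 4 (mod 16).

(←) This fails: take m = 2. Then 2² = 4 ≡ 4 (mod 16), yet 2 ≡ 2 (mod 16), not 6.

Not equivalent: only (⇒) holds.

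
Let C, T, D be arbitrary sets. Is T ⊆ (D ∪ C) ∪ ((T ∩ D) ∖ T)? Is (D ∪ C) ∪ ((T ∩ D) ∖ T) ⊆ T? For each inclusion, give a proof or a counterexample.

Neither inclusion holds.

(⟹) This inclusion fails. Take C = ∅, T = {1}, D = ∅; then 1 ∈ T but 1 ∉ (D ∪ C) ∪ ((T ∩ D) ∖ T).

(⟸) This inclusion fails. Take C = {1}, T = ∅, D = ∅; then 1 ∈ (D ∪ C) ∪ ((T ∩ D) ∖ T) but 1 ∉ T.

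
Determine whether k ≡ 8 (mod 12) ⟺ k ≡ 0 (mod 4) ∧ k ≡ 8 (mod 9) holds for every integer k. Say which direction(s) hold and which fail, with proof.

Forward direction. This fails: k = 32 gives 32 ≡ 8 (mod 12) but 32 ≡ 5 (mod 9), so the conjunction on the right does not hold.

Converse. If k ≡ 0 (mod 4) and k ≡ 8 (mod 9), then by the Chinese remainder theorem k ≡ 8 (mod 36). Since 8 ≡ 8 (mod 12) and 12 ∣ 36, we get k ≡ 8 (mod 12).

Only the reverse direction holds.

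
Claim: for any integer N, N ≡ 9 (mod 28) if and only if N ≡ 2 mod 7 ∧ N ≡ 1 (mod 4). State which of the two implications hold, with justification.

(⟹) Suppose N ≡ 9 (mod 28); write N = 28j + 9. Since 7 ∣ 28, reducing mod 7 gives N ≡ 9 ≡ 2 (mod 7); since 4 ∣ 28, reducing mod 4 gives N ≡ 9 ≡ 1 (mod 4).

(⟸) Conversely, if N ≡ 2 (mod 7) and N ≡ 1 (mod 4), then by the Chinese remainder theorem N ≡ 9 (mod 28). This is exactly N ≡ 9 (mod 28).

Both implications hold.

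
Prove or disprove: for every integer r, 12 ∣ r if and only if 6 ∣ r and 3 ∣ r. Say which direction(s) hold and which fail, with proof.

[⇒] If 12 ∣ r, write r = 12q. Since 12 = 2·6, r = 6·(2q), so 6 ∣ r; and since 12 = 4·3, r = 3·(4q), so 3 ∣ r.

[⇐] This fails: take r = 6. Both 6 ∣ 6 and 3 ∣ 6, yet 6 is not a multiple of 12 (since 6 = 0·12 + 6), so 12 ∤ 6.

Not equivalent: only (⇒) holds.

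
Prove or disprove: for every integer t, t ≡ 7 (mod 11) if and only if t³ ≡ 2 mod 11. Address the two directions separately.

(←) Suppose t³ ≡ 2 (mod 11). The only residue r in {0, …, 10} with r³ ≡ 2 (mod 11) is r = 7, so t ≡ 7 (mod 11).

(→) Suppose t ≡ 7 (mod 11). Write t = 11j + 7. Then (11j + 7)³ = 1331j³ + 2541j² + 1617j + 343 = 11(121j³ + 231j² + 147j + 31) + 2, so t³ ≡ 2 (mod 11).

Both directions hold.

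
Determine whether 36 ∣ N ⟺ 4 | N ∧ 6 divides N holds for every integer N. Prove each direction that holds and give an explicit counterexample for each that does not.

Only the forward implication holds.

(←) This fails: take N = 12. Both 4 ∣ 12 and 6 ∣ 12, yet 12 is not a multiple of 36 (since 12 = 0·36 + 12), so 36 ∤ 12.

(→) If 36 ∣ N, write N = 36q. Since 36 = 9·4, N = 4·(9q), so 4 ∣ N; and since 36 = 6·6, N = 6·(6q), so 6 ∣ N.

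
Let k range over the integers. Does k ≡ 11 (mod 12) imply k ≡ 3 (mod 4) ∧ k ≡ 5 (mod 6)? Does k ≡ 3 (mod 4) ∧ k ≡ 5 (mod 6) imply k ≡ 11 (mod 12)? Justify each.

Equivalent; both directions hold.

(⟸) If k ≡ 3 (mod 4) and k ≡ 5 (mod 6), then by the Chinese remainder theorem k ≡ 11 (mod 12). This is exactly k ≡ 11 (mod 12).

(⟹) Suppose k ≡ 11 (mod 12); write k = 12j + 11. Since 4 ∣ 12, reducing mod 4 gives k ≡ 11 ≡ 3 (mod 4); since 6 ∣ 12, reducing mod 6 gives k ≡ 11 ≡ 5 (mod 6).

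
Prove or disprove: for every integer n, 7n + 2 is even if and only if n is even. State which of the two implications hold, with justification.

Both implications hold.

[⇒] Suppose 7n + 2 is even. Since 7 is odd, 7n and n have the same parity, so 7n + 2 ≡ n + 2 (mod 2). As 2 is even, 7n + 2 is even exactly when n is even. Thus n is even.

[⇐] Conversely, suppose n is even; write n = 2j. Then 7n + 2 = 7·(2j) + 2 = 2·7j + 2, which is even.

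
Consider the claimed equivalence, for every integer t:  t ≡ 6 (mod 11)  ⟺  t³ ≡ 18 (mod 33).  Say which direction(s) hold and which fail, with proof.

Only the reverse direction holds.

[⇒] This fails: take t = 17. Then 17 ≡ 6 (mod 11), but 17³ = 4913 ≡ 29 (mod 33), not 18.

[⇐] Conversely, the residues r modulo 33 with r³ ≡ 18 (mod 33) are exactly {6}, and each is ≡ 6 (mod 11).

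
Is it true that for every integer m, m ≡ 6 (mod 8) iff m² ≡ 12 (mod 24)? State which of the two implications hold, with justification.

Both directions fail.

(⇒) This fails: take m = 14. Then 14 ≡ 6 (mod 8), but 14² = 196 ≡ 4 (mod 24), not 12.

(⇐) This fails: take m = 18. Then 18² = 324 ≡ 12 (mod 24), yet 18 ≡ 2 (mod 8), not 6.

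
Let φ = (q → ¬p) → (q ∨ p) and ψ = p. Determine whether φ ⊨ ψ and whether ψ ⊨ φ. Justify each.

(⟹) This fails. Under p = F, q = T, the left side is true but the right side is false.

(⟸) Assume the antecedent. If p is true, (q → ¬p) → (q ∨ p) reduces to true regardless of the other variables. If p is false, the antecedent cannot hold. Either way (q → ¬p) → (q ∨ p) holds.

Only the reverse direction holds.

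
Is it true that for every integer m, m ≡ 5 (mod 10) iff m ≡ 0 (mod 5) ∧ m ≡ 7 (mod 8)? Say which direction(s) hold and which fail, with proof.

Only the converse holds.

(→) This fails: m = 25 gives 25 ≡ 5 (mod 10) but 25 ≡ 1 (mod 8), so the conjunction on the right does not hold.

(←) Conversely, if m ≡ 0 (mod 5) and m ≡ 7 (mod 8), then by the Chinese remainder theorem m ≡ 15 (mod 40). Since 15 ≡ 5 (mod 10) and 10 ∣ 40, we get m ≡ 5 (mod 10).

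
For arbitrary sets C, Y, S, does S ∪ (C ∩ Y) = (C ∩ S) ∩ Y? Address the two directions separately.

(⊆) fails; (⊇) holds.

Forward inclusion. This inclusion fails. Take C = {1}, Y = {1}, S = ∅; then 1 ∈ S ∪ (C ∩ Y) but 1 ∉ (C ∩ S) ∩ Y.

Reverse inclusion. Let x ∈ (C ∩ S) ∩ Y. Then x ∈ C ∩ Y ∩ S, from which x ∈ S ∪ (C ∩ Y).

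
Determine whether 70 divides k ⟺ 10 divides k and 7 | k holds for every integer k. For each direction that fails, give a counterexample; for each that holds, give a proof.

Both directions hold.

(⇒) If 70 ∣ k, write k = 70q. Since 70 = 7·10, k = 10·(7q), so 10 ∣ k; and since 70 = 10·7, k = 7·(10q), so 7 ∣ k.

(⇐) Suppose 10 ∣ k and 7 ∣ k. Any common multiple of 10 and 7 is a multiple of their lcm; here gcd(10, 7) = 1, so lcm(10, 7) = 10·7 = 70, so 70 ∣ k.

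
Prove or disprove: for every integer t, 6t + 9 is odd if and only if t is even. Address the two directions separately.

(⇒) fails; (⇐) holds.

[⇒] This fails: take t = 3. Then 6t + 9 = 27, which is odd, yet t = 3 is odd, not even.

[⇐] Suppose t is even. Since 6 is even, 6t is even for every t, so 6t + 9 has the same parity as 9, which is odd. Hence 6t + 9 is odd.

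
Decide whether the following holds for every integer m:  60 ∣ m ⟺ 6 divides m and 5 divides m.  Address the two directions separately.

(⇒) holds; (⇐) fails.

Forward direction. If 60 ∣ m, write m = 60q. Since 60 = 10·6, m = 6·(10q), so 6 ∣ m; and since 60 = 12·5, m = 5·(12q), so 5 ∣ m.

Converse. This fails: take m = 30. Both 6 ∣ 30 and 5 ∣ 30, yet 30 is not a multiple of 60 (since 30 = 0·60 + 30), so 60 ∤ 30.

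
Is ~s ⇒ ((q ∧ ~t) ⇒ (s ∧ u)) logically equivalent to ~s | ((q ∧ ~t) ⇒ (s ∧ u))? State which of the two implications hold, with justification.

Neither direction holds.

(⟹) This fails. Under q = T, s = T, t = F, u = F, the left side is true but the right side is false.

(⟸) This fails. Under q = T, s = F, t = F, u = F, the left side is false but the right side is true.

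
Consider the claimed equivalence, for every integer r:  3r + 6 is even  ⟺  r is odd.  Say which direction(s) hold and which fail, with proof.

(→) This fails: r = 6 gives 3r + 6 = 24, which is even, but 6 is even, not odd.

(←) This also fails: r = 7 is odd, but 3r + 6 = 27 is odd, not even.

(⇒) fails and (⇐) fails.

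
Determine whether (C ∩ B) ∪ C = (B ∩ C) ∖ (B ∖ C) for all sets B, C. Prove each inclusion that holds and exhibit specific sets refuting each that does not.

Reverse inclusion. Let x ∈ (B ∩ C) ∖ (B ∖ C). Then x ∈ B ∩ C, from which x ∈ (C ∩ B) ∪ C.

Forward inclusion. This inclusion fails. Take B = ∅, C = {1}; then 1 ∈ (C ∩ B) ∪ C but 1 ∉ (B ∩ C) ∖ (B ∖ C).

(⊆) fails; (⊇) holds.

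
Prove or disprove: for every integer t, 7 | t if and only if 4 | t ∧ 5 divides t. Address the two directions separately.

Forward direction. This fails: take t = 7. Certainly 7 ∣ 7, but 4 ∤ 7.

Converse. This fails: take t = 20. Both 4 ∣ 20 and 5 ∣ 20, yet 20 is not a multiple of 7 (since 20 = 2·7 + 6), so 7 ∤ 20.

Neither direction holds.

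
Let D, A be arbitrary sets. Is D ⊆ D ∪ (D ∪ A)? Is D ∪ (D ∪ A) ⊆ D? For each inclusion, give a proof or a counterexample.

(⟹) Let x ∈ D. Then either x ∈ D and x ∉ A; or x ∈ D ∩ A. In each case x ∈ D ∪ (D ∪ A), so D ⊆ D ∪ (D ∪ A).

(⟸) This inclusion fails. Take D = ∅, A = {1}; then 1 ∈ D ∪ (D ∪ A) but 1 ∉ D.

Only the forward inclusion holds.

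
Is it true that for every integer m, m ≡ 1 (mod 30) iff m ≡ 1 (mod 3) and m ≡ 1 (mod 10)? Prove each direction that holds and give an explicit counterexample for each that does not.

Both directions hold.

Converse. If m ≡ 1 (mod 3) and m ≡ 1 (mod 10), then by the Chinese remainder theorem m ≡ 1 (mod 30). This is exactly m ≡ 1 (mod 30).

Forward direction. Suppose m ≡ 1 (mod 30); write m = 30j + 1. Since 3 ∣ 30, reducing mod 3 gives m ≡ 1 (mod 3); since 10 ∣ 30, reducing mod 10 gives m ≡ 1 (mod 10).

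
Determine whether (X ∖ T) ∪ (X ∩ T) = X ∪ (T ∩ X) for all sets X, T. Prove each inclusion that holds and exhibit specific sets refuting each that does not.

(⟹) Let x ∈ (X ∖ T) ∪ (X ∩ T). Then either x ∈ X and x ∉ T; or x ∈ X ∩ T. In each case x ∈ X ∪ (T ∩ X), so (X ∖ T) ∪ (X ∩ T) ⊆ X ∪ (T ∩ X).

(⟸) Let x ∈ X ∪ (T ∩ X). Then either x ∈ X and x ∉ T; or x ∈ X ∩ T. In each case x ∈ (X ∖ T) ∪ (X ∩ T), so X ∪ (T ∩ X) ⊆ (X ∖ T) ∪ (X ∩ T).

Both inclusions hold; the sets are equal.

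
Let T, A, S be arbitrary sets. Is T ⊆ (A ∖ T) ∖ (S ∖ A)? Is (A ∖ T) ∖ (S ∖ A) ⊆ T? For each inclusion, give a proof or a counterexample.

(⟹) This inclusion fails. Take T = {1}, A = ∅, S = ∅; then 1 ∈ T but 1 ∉ (A ∖ T) ∖ (S ∖ A).

(⟸) This inclusion fails. Take T = ∅, A = {1}, S = ∅; then 1 ∈ (A ∖ T) ∖ (S ∖ A) but 1 ∉ T.

(⊆) fails and (⊇) fails.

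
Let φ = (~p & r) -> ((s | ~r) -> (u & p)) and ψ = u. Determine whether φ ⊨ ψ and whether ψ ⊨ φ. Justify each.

(⇒) fails and (⇐) fails.

[⇒] This fails. Under u = F, p = F, s = F, r = F, the left side is true but the right side is false.

[⇐] This fails. Under u = T, p = F, s = T, r = T, the left side is false but the right side is true.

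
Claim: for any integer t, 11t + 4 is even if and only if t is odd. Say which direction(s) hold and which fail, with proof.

(⇒) This fails: t = 6 gives 11t + 4 = 70, which is even, but 6 is even, not odd.

(⇐) This also fails: t = 5 is odd, but 11t + 4 = 59 is odd, not even.

Neither implication holds.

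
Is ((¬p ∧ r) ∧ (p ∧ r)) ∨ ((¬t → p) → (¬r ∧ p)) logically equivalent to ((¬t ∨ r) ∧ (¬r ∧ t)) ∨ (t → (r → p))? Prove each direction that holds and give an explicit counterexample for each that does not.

Forward direction. Assume the antecedent. If t is true, the antecedent forces (t = T, p = T, r = F), and the consequent holds there. If t is false, the consequent reduces to true regardless of the other variables. Either way the consequent holds.

Converse. This fails. Under t = T, p = F, r = F, the left side is false but the right side is true.

(⇒) holds; (⇐) fails.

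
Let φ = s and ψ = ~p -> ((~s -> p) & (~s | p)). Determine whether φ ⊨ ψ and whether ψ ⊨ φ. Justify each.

(⇒) This fails. Under p = F, s = T, the left side is true but the right side is false.

(⇐) This fails. Under p = T, s = F, the left side is false but the right side is true.

Neither implication holds.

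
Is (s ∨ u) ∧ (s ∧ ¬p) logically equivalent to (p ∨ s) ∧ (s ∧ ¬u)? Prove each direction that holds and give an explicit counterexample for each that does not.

[⇒] This fails. Under p = F, s = T, u = T, the left side is true but the right side is false.

[⇐] This fails. Under p = T, s = T, u = F, the left side is false but the right side is true.

Both directions fail.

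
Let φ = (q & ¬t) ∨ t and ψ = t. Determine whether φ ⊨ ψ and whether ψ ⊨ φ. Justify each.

[⇒] This fails. Under t = F, q = T, the left side is true but the right side is false.

[⇐] Assume the antecedent. If t is true, (q & ¬t) ∨ t reduces to true regardless of the other variables. If t is false, the antecedent cannot hold. Either way (q & ¬t) ∨ t holds.

Only the reverse direction holds.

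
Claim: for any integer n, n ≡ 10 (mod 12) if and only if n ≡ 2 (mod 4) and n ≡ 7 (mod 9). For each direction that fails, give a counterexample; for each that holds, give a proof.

Only the reverse direction holds.

(⟸) If n ≡ 2 (mod 4) and n ≡ 7 (mod 9), then by the Chinese remainder theorem n ≡ 34 (mod 36). Since 34 ≡ 10 (mod 12) and 12 ∣ 36, we get n ≡ 10 (mod 12).

(⟹) This fails: n = 10 gives 10 ≡ 10 (mod 12) but 10 ≡ 1 (mod 9), so the conjunction on the right does not hold.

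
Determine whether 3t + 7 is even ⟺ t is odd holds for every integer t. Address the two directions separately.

(→) Suppose 3t + 7 is even. Since 3 is odd, 3t and t have the same parity, so 3t + 7 ≡ t + 7 (mod 2). As 7 is odd, 3t + 7 is even exactly when t is odd. Thus t is odd.

(←) Conversely, suppose t is odd; write t = 2j + 1. Then 3t + 7 = 3·(2j + 1) + 7 = 2·3j + 10, which is even.

Both implications hold.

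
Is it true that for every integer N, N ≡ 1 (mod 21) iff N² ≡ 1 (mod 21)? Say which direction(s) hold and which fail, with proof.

(⇒) holds; (⇐) fails.

(←) This fails: take N = 8. Then 8² = 64 ≡ 1 (mod 21), yet 8 ≡ 8 (mod 21), not 1.

(→) Suppose N ≡ 1 (mod 21). Write N = 21j + 1. Then (21j + 1)² = 441j² + 42j + 1 = 21(21j² + 2j) + 1, so N² ≡ 1 (mod 21).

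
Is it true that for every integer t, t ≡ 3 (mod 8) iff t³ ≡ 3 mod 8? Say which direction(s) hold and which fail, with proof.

(⇐) Suppose t³ ≡ 3 (mod 8). The only residue r in {0, …, 7} with r³ ≡ 3 (mod 8) is r = 3, so t ≡ 3 (mod 8).

(⇒) Suppose t ≡ 3 (mod 8). Write t = 8j + 3. Then (8j + 3)³ = 512j³ + 576j² + 216j + 27 = 8(64j³ + 72j² + 27j + 3) + 3, so t³ ≡ 3 (mod 8).

The biconditional holds.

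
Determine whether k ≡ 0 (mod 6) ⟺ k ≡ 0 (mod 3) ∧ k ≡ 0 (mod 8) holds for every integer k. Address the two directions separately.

(→) This fails: k = 18 gives 18 ≡ 0 (mod 6) but 18 ≡ 2 (mod 8), so the conjunction on the right does not hold.

(←) Conversely, if k ≡ 0 (mod 3) and k ≡ 0 (mod 8), then by the Chinese remainder theorem k ≡ 0 (mod 24). Since 0 ≡ 0 (mod 6) and 6 ∣ 24, we get k ≡ 0 (mod 6).

Not equivalent: only (⇐) holds.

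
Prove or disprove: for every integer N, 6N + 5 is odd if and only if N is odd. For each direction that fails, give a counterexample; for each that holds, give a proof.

[⇒] This fails: take N = 4. Then 6N + 5 = 29, which is odd, yet N = 4 is even, not odd.

[⇐] Suppose N is odd. Since 6 is even, 6N is even for every N, so 6N + 5 has the same parity as 5, which is odd. Hence 6N + 5 is odd.

The forward direction fails; the converse holds.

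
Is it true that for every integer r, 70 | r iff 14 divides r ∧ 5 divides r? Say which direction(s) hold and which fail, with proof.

Both directions hold; the statement is true.

(→) If 70 ∣ r, write r = 70q. Since 70 = 5·14, r = 14·(5q), so 14 ∣ r; and since 70 = 14·5, r = 5·(14q), so 5 ∣ r.

(←) Suppose 14 ∣ r and 5 ∣ r. Any common multiple of 14 and 5 is a multiple of their lcm; here gcd(14, 5) = 1, so lcm(14, 5) = 14·5 = 70, so 70 ∣ r.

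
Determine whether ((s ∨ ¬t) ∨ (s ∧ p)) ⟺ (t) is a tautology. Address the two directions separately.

[⇒] This fails. Under s = F, p = F, t = F, the left side is true but the right side is false.

[⇐] This fails. Under s = F, p = F, t = T, the left side is false but the right side is true.

(⇒) fails and (⇐) fails.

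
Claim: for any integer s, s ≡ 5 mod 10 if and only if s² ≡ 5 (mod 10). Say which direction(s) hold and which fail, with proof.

[⇒] Suppose s ≡ 5 mod 10. Write s = 10j + 5. Then (10j + 5)² = 100j² + 100j + 25 = 10(10j² + 10j + 2) + 5, so s² ≡ 5 (mod 10).

[⇐] Conversely, suppose s² ≡ 5 (mod 10). The only residue r in {0, …, 9} with r² ≡ 5 (mod 10) is r = 5, so s ≡ 5 (mod 10).

The biconditional holds.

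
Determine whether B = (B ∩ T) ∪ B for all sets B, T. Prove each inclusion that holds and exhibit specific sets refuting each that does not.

(⟹) Let x ∈ B. Then either x ∈ B and x ∉ T; or x ∈ B ∩ T. In each case x ∈ (B ∩ T) ∪ B, so B ⊆ (B ∩ T) ∪ B.

(⟸) Let x ∈ (B ∩ T) ∪ B. Then either x ∈ B and x ∉ T; or x ∈ B ∩ T. In each case x ∈ B, so (B ∩ T) ∪ B ⊆ B.

Both inclusions hold; the sets are equal.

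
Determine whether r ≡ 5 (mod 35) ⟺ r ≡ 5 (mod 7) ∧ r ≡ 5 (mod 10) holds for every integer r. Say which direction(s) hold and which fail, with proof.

(→) This fails: r = 40 gives 40 ≡ 5 (mod 35) but 40 ≡ 0 (mod 10), so the conjunction on the right does not hold.

(←) Conversely, if r ≡ 5 (mod 7) and r ≡ 5 (mod 10), then by the Chinese remainder theorem r ≡ 5 (mod 70). Since 5 ≡ 5 (mod 35) and 35 ∣ 70, we get r ≡ 5 (mod 35).

Only the reverse direction holds.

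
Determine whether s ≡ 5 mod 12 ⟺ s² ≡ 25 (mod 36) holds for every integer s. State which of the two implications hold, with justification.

Both directions fail.

(⟹) This fails: take s = 17. Then 17 ≡ 5 (mod 12), but 17² = 289 ≡ 1 (mod 36), not 25.

(⟸) This fails: take s = 13. Then 13² = 169 ≡ 25 (mod 36), yet 13 ≡ 1 (mod 12), not 5.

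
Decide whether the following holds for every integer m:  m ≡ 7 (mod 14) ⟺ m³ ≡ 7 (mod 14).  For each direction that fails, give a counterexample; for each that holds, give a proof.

(⟹) Suppose m ≡ 7 (mod 14). Write m = 14j + 7. Then (14j + 7)³ = 2744j³ + 4116j² + 2058j + 343 = 14(196j³ + 294j² + 147j + 24) + 7, so m³ ≡ 7 (mod 14).

(⟸) Conversely, suppose m³ ≡ 7 (mod 14). The only residue r in {0, …, 13} with r³ ≡ 7 (mod 14) is r = 7, so m ≡ 7 (mod 14).

Both directions hold.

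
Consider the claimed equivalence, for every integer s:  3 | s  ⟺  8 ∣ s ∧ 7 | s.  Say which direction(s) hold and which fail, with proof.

(⇒) fails and (⇐) fails.

(→) This fails: take s = 3. Certainly 3 ∣ 3, but 8 ∤ 3.

(←) This fails: take s = 56. Both 8 ∣ 56 and 7 ∣ 56, yet 56 is not a multiple of 3 (since 56 = 18·3 + 2), so 3 ∤ 56.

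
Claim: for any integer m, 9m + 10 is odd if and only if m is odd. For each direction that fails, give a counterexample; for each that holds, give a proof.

(⇒) Suppose 9m + 10 is odd. Since 9 is odd, 9m and m have the same parity, so 9m + 10 ≡ m + 10 (mod 2). As 10 is even, 9m + 10 is odd exactly when m is odd. Thus m is odd.

(⇐) Conversely, suppose m is odd; write m = 2j + 1. Then 9m + 10 = 9·(2j + 1) + 10 = 2·9j + 19, which is odd.

Equivalent; both directions hold.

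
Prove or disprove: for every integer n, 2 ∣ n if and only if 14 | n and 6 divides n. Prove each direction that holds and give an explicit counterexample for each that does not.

(→) This fails: take n = 2. Certainly 2 ∣ 2, but 14 ∤ 2.

(←) Suppose 14 ∣ n and 6 ∣ n. Any common multiple of 14 and 6 is a multiple of their lcm; here lcm(14, 6) = 14·6/gcd(14, 6) = 84/2 = 42, so 42 ∣ n. Since 2 ∣ 42, it follows that 2 ∣ n.

Only the converse holds.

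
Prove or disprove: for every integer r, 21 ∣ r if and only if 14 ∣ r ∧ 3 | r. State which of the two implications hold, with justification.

(→) This fails: take r = 21. Certainly 21 ∣ 21, but 14 ∤ 21.

(←) Suppose 14 ∣ r and 3 ∣ r. Any common multiple of 14 and 3 is a multiple of their lcm; here gcd(14, 3) = 1, so lcm(14, 3) = 14·3 = 42, so 42 ∣ r. Since 21 ∣ 42, it follows that 21 ∣ r.

Only the converse holds.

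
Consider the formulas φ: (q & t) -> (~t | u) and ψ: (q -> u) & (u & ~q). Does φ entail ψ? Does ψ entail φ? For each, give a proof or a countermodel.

(⇒) This fails. Under q = F, u = F, t = F, the left side is true but the right side is false.

(⇐) Assume the antecedent. If q is true, the antecedent cannot hold. If q is false, (q & t) -> (~t | u) reduces to true regardless of the other variables. Either way (q & t) -> (~t | u) holds.

The forward direction fails; the converse holds.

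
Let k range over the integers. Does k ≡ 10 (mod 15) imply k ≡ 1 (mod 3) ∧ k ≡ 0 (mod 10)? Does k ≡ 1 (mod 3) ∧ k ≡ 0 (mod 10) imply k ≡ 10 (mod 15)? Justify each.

Forward direction. This fails: k = 25 gives 25 ≡ 10 (mod 15) but 25 ≡ 5 (mod 10), so the conjunction on the right does not hold.

Converse. If k ≡ 1 (mod 3) and k ≡ 0 (mod 10), then by the Chinese remainder theorem k ≡ 10 (mod 30). Since 10 ≡ 10 (mod 15) and 15 ∣ 30, we get k ≡ 10 (mod 15).

The forward direction fails; the converse holds.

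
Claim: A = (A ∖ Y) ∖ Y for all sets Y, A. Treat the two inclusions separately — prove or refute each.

Forward inclusion. This inclusion fails. Take Y = {1}, A = {1}; then 1 ∈ A but 1 ∉ (A ∖ Y) ∖ Y.

Reverse inclusion. Let x ∈ (A ∖ Y) ∖ Y. Then x ∈ A and x ∉ Y, from which x ∈ A.

The sets are not equal: only the reverse inclusion holds.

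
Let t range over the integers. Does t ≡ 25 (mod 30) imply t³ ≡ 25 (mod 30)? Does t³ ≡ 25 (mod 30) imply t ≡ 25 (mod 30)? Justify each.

Both implications hold.

(⟹) Suppose t ≡ 25 (mod 30). Write t = 30j + 25. Then (30j + 25)³ = 27000j³ + 67500j² + 56250j + 15625 = 30(900j³ + 2250j² + 1875j + 520) + 25, so t³ ≡ 25 (mod 30).

(⟸) Conversely, suppose t³ ≡ 25 (mod 30). The only residue r in {0, …, 29} with r³ ≡ 25 (mod 30) is r = 25, so t ≡ 25 (mod 30).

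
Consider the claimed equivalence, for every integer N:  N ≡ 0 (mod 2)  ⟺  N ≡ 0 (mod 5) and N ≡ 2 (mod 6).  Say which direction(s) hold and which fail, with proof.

(⇒) fails; (⇐) holds.

(⇒) This fails: N = 0 gives 0 ≡ 0 (mod 2) but 0 ≡ 0 (mod 6), so the conjunction on the right does not hold.

(⇐) Conversely, if N ≡ 0 (mod 5) and N ≡ 2 (mod 6), then by the Chinese remainder theorem N ≡ 20 (mod 30). Since 20 ≡ 0 (mod 2) and 2 ∣ 30, we get N ≡ 0 (mod 2).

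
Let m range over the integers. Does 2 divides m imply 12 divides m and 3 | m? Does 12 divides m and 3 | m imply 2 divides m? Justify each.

The forward direction fails; the converse holds.

[⇒] This fails: take m = 2. Certainly 2 ∣ 2, but 12 ∤ 2.

[⇐] Suppose 12 ∣ m and 3 ∣ m. Any common multiple of 12 and 3 is a multiple of their lcm; here lcm(12, 3) = 12·3/gcd(12, 3) = 36/3 = 12, so 12 ∣ m. Since 2 ∣ 12, it follows that 2 ∣ m.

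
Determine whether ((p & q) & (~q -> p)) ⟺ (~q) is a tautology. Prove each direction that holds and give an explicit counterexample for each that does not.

[⇒] This fails. Under p = T, q = T, the left side is true but the right side is false.

[⇐] This fails. Under p = F, q = F, the left side is false but the right side is true.

Neither implication holds.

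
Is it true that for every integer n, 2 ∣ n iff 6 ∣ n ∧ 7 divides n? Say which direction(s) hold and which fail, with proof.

(⇒) fails; (⇐) holds.

(→) This fails: take n = 2. Certainly 2 ∣ 2, but 6 ∤ 2.

(←) Suppose 6 ∣ n and 7 ∣ n. Any common multiple of 6 and 7 is a multiple of their lcm; here gcd(6, 7) = 1, so lcm(6, 7) = 6·7 = 42, so 42 ∣ n. Since 2 ∣ 42, it follows that 2 ∣ n.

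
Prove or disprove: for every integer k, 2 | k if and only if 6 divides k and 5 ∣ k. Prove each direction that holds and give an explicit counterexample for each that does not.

(←) Suppose 6 ∣ k and 5 ∣ k. Any common multiple of 6 and 5 is a multiple of their lcm; here gcd(6, 5) = 1, so lcm(6, 5) = 6·5 = 30, so 30 ∣ k. Since 2 ∣ 30, it follows that 2 ∣ k.

(→) This fails: take k = 2. Certainly 2 ∣ 2, but 6 ∤ 2.

Only the reverse direction holds.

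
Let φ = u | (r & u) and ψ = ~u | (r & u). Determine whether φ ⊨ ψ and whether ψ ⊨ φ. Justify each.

Forward direction. This fails. Under r = F, u = T, the left side is true but the right side is false.

Converse. This fails. Under r = F, u = F, the left side is false but the right side is true.

Neither implication holds.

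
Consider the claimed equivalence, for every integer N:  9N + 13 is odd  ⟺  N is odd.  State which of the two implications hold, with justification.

Forward direction. This fails: N = 4 gives 9N + 13 = 49, which is odd, but 4 is even, not odd.

Converse. This also fails: N = 7 is odd, but 9N + 13 = 76 is even, not odd.

(⇒) fails and (⇐) fails.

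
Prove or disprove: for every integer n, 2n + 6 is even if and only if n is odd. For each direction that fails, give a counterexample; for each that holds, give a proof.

The forward direction fails; the converse holds.

(→) This fails: take n = 0. Then 2n + 6 = 6, which is even, yet n = 0 is even, not odd.

(←) Suppose n is odd. Since 2 is even, 2n is even for every n, so 2n + 6 has the same parity as 6, which is even. Hence 2n + 6 is even.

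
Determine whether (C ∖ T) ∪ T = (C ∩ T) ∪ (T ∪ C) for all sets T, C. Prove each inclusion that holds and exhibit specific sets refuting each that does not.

The two sets are equal.

(⊇) Let x ∈ (C ∩ T) ∪ (T ∪ C). Then either x ∈ T and x ∉ C; or x ∈ C and x ∉ T; or x ∈ T ∩ C. In each case x ∈ (C ∖ T) ∪ T, so (C ∩ T) ∪ (T ∪ C) ⊆ (C ∖ T) ∪ T.

(⊆) Let x ∈ (C ∖ T) ∪ T. Then either x ∈ T and x ∉ C; or x ∈ C and x ∉ T; or x ∈ T ∩ C. In each case x ∈ (C ∩ T) ∪ (T ∪ C), so (C ∖ T) ∪ T ⊆ (C ∩ T) ∪ (T ∪ C).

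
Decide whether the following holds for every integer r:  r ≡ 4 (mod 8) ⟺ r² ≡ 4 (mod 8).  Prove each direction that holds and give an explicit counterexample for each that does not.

Both directions fail.

(⟹) This fails: take r = 4. Then 4 ≡ 4 (mod 8), but 4² = 16 ≡ 0 (mod 8), not 4.

(⟸) This fails: take r = 2. Then 2² = 4 ≡ 4 (mod 8), yet 2 ≡ 2 (mod 8), not 4.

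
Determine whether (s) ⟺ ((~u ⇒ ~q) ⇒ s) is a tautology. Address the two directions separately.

(⇒) Assume the antecedent. If s is true, (~u ⇒ ~q) ⇒ s reduces to true regardless of the other variables. If s is false, the antecedent cannot hold. Either way (~u ⇒ ~q) ⇒ s holds.

(⇐) This fails. Under s = F, q = T, u = F, the left side is false but the right side is true.

Not equivalent: only (⇒) holds.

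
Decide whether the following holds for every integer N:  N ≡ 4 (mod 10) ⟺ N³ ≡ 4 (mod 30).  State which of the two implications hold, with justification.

(⇒) fails; (⇐) holds.

(⇐) The residues r modulo 30 with r³ ≡ 4 (mod 30) are exactly {4}, and each is ≡ 4 (mod 10).

(⇒) This fails: take N = 14. Then 14 ≡ 4 (mod 10), but 14³ = 2744 ≡ 14 (mod 30), not 4.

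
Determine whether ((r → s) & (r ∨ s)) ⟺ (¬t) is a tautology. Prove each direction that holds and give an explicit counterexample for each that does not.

(⇒) fails and (⇐) fails.

(⟹) This fails. Under r = F, s = T, t = T, the left side is true but the right side is false.

(⟸) This fails. Under r = F, s = F, t = F, the left side is false but the right side is true.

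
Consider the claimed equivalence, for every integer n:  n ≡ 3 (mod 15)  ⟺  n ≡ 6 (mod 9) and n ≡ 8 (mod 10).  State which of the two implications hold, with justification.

Only the converse holds.

(⟸) If n ≡ 6 (mod 9) and n ≡ 8 (mod 10), then by the Chinese remainder theorem n ≡ 78 (mod 90). Since 78 ≡ 3 (mod 15) and 15 ∣ 90, we get n ≡ 3 (mod 15).

(⟹) This fails: n = 33 gives 33 ≡ 3 (mod 15) but 33 ≡ 3 (mod 10), so the conjunction on the right does not hold.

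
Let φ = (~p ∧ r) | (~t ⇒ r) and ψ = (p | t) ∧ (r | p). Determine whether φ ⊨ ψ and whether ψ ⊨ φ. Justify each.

Neither direction holds.

Forward direction. This fails. Under r = T, t = F, p = F, the left side is true but the right side is false.

Converse. This fails. Under r = F, t = F, p = T, the left side is false but the right side is true.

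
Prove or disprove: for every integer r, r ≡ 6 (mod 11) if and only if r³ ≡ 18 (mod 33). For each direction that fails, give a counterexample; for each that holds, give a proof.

Only the converse holds.

(→) This fails: take r = 17. Then 17 ≡ 6 (mod 11), but 17³ = 4913 ≡ 29 (mod 33), not 18.

(←) Conversely, the residues r modulo 33 with r³ ≡ 18 (mod 33) are exactly {6}, and each is ≡ 6 (mod 11).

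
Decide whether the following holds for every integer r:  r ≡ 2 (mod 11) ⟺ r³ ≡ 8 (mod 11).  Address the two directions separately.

Forward direction. Suppose r ≡ 2 (mod 11). Write r = 11j + 2. Then (11j + 2)³ = 1331j³ + 726j² + 132j + 8 = 11(121j³ + 66j² + 12j) + 8, so r³ ≡ 8 (mod 11).

Converse. Suppose r³ ≡ 8 (mod 11). The only residue r in {0, …, 10} with r³ ≡ 8 (mod 11) is r = 2, so r ≡ 2 (mod 11).

The biconditional holds.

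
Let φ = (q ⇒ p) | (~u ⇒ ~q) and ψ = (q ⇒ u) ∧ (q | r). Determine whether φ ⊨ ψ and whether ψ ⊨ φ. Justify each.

(⇒) This fails. Under u = F, r = F, q = F, p = F, the left side is true but the right side is false.

(⇐) Assume the antecedent. If u is true, (q ⇒ p) | (~u ⇒ ~q) reduces to true regardless of the other variables. If u is false, the antecedent forces (u = F, r = T, q = F, p = F) or (u = F, r = T, q = F, p = T), and (q ⇒ p) | (~u ⇒ ~q) holds there. Either way (q ⇒ p) | (~u ⇒ ~q) holds.

Only the converse holds.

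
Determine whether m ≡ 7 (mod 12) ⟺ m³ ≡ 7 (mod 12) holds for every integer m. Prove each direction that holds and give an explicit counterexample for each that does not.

Both implications hold.

(⟹) Suppose m ≡ 7 (mod 12). Write m = 12j + 7. Then (12j + 7)³ = 1728j³ + 3024j² + 1764j + 343 = 12(144j³ + 252j² + 147j + 28) + 7, so m³ ≡ 7 (mod 12).

(⟸) For the converse, argue contrapositively. If m ≢ 7 (mod 12), then m is congruent to one of 0, 1, 2, 3, 4, 5, 6, 8, 9, 10, 11 modulo 12, and these give m³ ≡ 0, 1, 8, 3, 4, 5, 0, 8, 9, 4, 11 respectively — never 7.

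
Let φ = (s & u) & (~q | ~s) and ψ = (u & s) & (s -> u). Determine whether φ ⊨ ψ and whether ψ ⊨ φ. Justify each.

Only the forward implication holds.

(←) This fails. Under u = T, s = T, q = T, the left side is false but the right side is true.

(→) Assume the antecedent. If u is true, the antecedent forces (u = T, s = T, q = F), and (u & s) & (s -> u) holds there. If u is false, the antecedent cannot hold. Either way (u & s) & (s -> u) holds.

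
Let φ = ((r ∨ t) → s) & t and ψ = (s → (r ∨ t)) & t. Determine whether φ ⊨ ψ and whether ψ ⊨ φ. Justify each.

[⇒] Assume the antecedent. If s is true, the antecedent forces (s = T, r = F, t = T) or (s = T, r = T, t = T), and (s → (r ∨ t)) & t holds there. If s is false, the antecedent cannot hold. Either way (s → (r ∨ t)) & t holds.

[⇐] This fails. Under s = F, r = F, t = T, the left side is false but the right side is true.

The forward direction holds; the converse fails.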